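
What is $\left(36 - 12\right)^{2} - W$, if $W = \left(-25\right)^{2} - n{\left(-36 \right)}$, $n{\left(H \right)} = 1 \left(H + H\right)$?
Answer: $-121$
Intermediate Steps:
$n{\left(H \right)} = 2 H$ ($n{\left(H \right)} = 1 \cdot 2 H = 2 H$)
$W = 697$ ($W = \left(-25\right)^{2} - 2 \left(-36\right) = 625 - -72 = 625 + 72 = 697$)
$\left(36 - 12\right)^{2} - W = \left(36 - 12\right)^{2} - 697 = 24^{2} - 697 = 576 - 697 = -121$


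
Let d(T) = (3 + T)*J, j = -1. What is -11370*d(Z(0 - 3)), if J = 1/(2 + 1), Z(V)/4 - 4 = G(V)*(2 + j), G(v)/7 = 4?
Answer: -496490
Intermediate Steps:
G(v) = 28 (G(v) = 7*4 = 28)
Z(V) = 128 (Z(V) = 16 + 4*(28*(2 - 1)) = 16 + 4*(28*1) = 16 + 4*28 = 16 + 112 = 128)
J = 1/3 ≈ 0.33333
d(T) = 1 + T/3 (d(T) = (3 + T)*(1/3) = 1 + T/3)
-11370*d(Z(0 - 3)) = -11370*(1 + (1/3)*128) = -11370*(1 + 128/3) = -11370*131/3 = -496490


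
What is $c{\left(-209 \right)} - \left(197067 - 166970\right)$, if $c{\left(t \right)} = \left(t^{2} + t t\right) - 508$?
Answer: $56757$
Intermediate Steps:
$c{\left(t \right)} = -508 + 2 t^{2}$ ($c{\left(t \right)} = \left(t^{2} + t^{2}\right) - 508 = 2 t^{2} - 508 = -508 + 2 t^{2}$)
$c{\left(-209 \right)} - \left(197067 - 166970\right) = \left(-508 + 2 \left(-209\right)^{2}\right) - \left(197067 - 166970\right) = \left(-508 + 2 \cdot 43681\right) - 30097 = \left(-508 + 87362\right) - 30097 = 86854 - 30097 = 56757$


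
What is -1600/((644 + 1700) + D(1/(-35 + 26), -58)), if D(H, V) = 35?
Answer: -1600/2379 ≈ -0.67255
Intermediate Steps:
-1600/((644 + 1700) + D(1/(-35 + 26), -58)) = -1600/((644 + 1700) + 35) = -1600/(2344 + 35) = -1600/2379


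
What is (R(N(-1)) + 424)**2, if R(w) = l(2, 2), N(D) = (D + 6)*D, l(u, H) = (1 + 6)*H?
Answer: 191844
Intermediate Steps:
l(u, H) = 7*H
N(D) = D*(6 + D) (N(D) = (6 + D)*D = D*(6 + D))
R(w) = 14 (R(w) = 7*2 = 14)
(R(N(-1)) + 424)**2 = (14 + 424)**2 = 438**2 = 191844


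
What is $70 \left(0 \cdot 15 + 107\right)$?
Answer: $7490$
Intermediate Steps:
$70 \left(0 \cdot 15 + 107\right) = 70 \left(0 + 107\right) = 70 \cdot 107 = 7490$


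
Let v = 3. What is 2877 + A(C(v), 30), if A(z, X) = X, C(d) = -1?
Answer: 2907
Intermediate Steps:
2877 + A(C(v), 30) = 2877 + 30 = 2907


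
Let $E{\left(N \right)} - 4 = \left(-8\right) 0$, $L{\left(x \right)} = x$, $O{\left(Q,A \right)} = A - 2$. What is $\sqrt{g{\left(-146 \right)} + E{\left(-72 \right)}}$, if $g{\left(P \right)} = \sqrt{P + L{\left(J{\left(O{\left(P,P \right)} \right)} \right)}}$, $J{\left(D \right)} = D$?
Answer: $\sqrt{4 + 7 i \sqrt{6}} \approx 3.2869 + 2.6083 i$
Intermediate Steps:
$O{\left(Q,A \right)} = -2 + A$
$E{\left(N \right)} = 4$ ($E{\left(N \right)} = 4 - 0 = 4 + 0 = 4$)
$g{\left(P \right)} = \sqrt{-2 + 2 P}$ ($g{\left(P \right)} = \sqrt{P + \left(-2 + P\right)} = \sqrt{-2 + 2 P}$)
$\sqrt{g{\left(-146 \right)} + E{\left(-72 \right)}} = \sqrt{\sqrt{-2 + 2 \left(-146\right)} + 4} = \sqrt{\sqrt{-2 - 292} + 4} = \sqrt{\sqrt{-294} + 4} = \sqrt{7 i \sqrt{6} + 4} = \sqrt{4 + 7 i \sqrt{6}}$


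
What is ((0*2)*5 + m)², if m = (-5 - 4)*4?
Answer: 1296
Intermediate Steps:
m = -36 (m = -9*4 = -36)
((0*2)*5 + m)² = ((0*2)*5 - 36)² = (0*5 - 36)² = (0 - 36)² = (-36)² = 1296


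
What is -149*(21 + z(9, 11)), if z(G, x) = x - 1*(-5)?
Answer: -5513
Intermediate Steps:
z(G, x) = 5 + x (z(G, x) = x + 5 = 5 + x)
-149*(21 + z(9, 11)) = -149*(21 + (5 + 11)) = -149*(21 + 16) = -149*37 = -5513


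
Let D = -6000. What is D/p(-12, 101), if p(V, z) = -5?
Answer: 1200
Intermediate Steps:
D/p(-12, 101) = -6000/(-5) = -6000*(-⅕) = 1200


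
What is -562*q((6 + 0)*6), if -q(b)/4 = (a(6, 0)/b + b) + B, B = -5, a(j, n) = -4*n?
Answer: 69688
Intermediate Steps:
q(b) = 20 - 4*b (q(b) = -4*(((-4*0)/b + b) - 5) = -4*((0/b + b) - 5) = -4*((0 + b) - 5) = -4*(b - 5) = -4*(-5 + b) = 20 - 4*b)
-562*q((6 + 0)*6) = -562*(20 - 4*(6 + 0)*6) = -562*(20 - 24*6) = -562*(20 - 4*36) = -562*(20 - 144) = -562*(-124) = 69688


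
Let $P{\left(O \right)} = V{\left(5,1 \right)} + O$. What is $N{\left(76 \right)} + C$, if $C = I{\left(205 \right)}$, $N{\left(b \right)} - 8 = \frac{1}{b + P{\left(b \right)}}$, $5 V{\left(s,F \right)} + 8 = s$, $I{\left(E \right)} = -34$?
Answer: $- \frac{19677}{757} \approx -25.993$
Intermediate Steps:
$V{\left(s,F \right)} = - \frac{8}{5} + \frac{s}{5}$
$P{\left(O \right)} = - \frac{3}{5} + O$ ($P{\left(O \right)} = \left(- \frac{8}{5} + \frac{1}{5} \cdot 5\right) + O = \left(- \frac{8}{5} + 1\right) + O = - \frac{3}{5} + O$)
$N{\left(b \right)} = 8 + \frac{1}{- \frac{3}{5} + 2 b}$ ($N{\left(b \right)} = 8 + \frac{1}{b + \left(- \frac{3}{5} + b\right)} = 8 + \frac{1}{- \frac{3}{5} + 2 b}$)
$C = -34$
$N{\left(76 \right)} + C = \frac{-19 + 80 \cdot 76}{-3 + 10 \cdot 76} - 34 = \frac{-19 + 6080}{-3 + 760} - 34 = \frac{1}{757} \cdot 6061 - 34 = \frac{6061}{757} - 34 = - \frac{19677}{757}$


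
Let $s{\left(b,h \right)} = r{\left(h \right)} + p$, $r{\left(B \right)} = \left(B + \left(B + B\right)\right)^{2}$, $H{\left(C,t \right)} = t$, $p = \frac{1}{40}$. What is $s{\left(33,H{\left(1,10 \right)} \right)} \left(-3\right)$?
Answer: $- \frac{108003}{40} \approx -2700.1$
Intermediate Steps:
$p = \frac{1}{40} \approx 0.025$
$r{\left(B \right)} = 9 B^{2}$ ($r{\left(B \right)} = \left(B + 2 B\right)^{2} = \left(3 B\right)^{2} = 9 B^{2}$)
$s{\left(b,h \right)} = \frac{1}{40} + 9 h^{2}$ ($s{\left(b,h \right)} = 9 h^{2} + \frac{1}{40} = \frac{1}{40} + 9 h^{2}$)
$s{\left(33,H{\left(1,10 \right)} \right)} \left(-3\right) = \left(\frac{1}{40} + 9 \cdot 10^{2}\right) \left(-3\right) = \left(\frac{1}{40} + 9 \cdot 100\right) \left(-3\right) = \left(\frac{1}{40} + 900\right) \left(-3\right) = \frac{36001}{40} \left(-3\right) = - \frac{108003}{40}$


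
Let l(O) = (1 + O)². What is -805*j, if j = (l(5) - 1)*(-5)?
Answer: 140875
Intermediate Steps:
j = -175 (j = ((1 + 5)² - 1)*(-5) = (6² - 1)*(-5) = (36 - 1)*(-5) = 35*(-5) = -175)
-805*j = -805*(-175) = 140875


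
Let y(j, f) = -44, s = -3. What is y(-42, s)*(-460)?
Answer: 20240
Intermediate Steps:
y(-42, s)*(-460) = -44*(-460) = 20240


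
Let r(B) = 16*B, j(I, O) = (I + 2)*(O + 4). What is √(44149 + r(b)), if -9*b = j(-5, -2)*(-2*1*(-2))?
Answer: 5*√15909/3 ≈ 210.22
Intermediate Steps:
j(I, O) = (2 + I)*(4 + O)
b = 8/3 (b = -(8 + 2*(-2) + 4*(-5) - 5*(-2))*-2*1*(-2)/9 = -(8 - 4 - 20 + 10)*(-2*(-2))/9 = -(-2)*4/3 = -⅑*(-24) = 8/3 ≈ 2.6667)
√(44149 + r(b)) = √(44149 + 16*(8/3)) = √(44149 + 128/3) = √(132575/3) = 5*√15909/3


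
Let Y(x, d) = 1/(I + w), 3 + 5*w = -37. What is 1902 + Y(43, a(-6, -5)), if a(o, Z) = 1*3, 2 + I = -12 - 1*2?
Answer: 45647/24 ≈ 1902.0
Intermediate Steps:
I = -16 (I = -2 + (-12 - 1*2) = -2 + (-12 - 2) = -2 - 14 = -16)
w = -8 (w = -⅗ + (⅕)*(-37) = -⅗ - 37/5 = -8)
a(o, Z) = 3
Y(x, d) = -1/24 (Y(x, d) = 1/(-16 - 8) = 1/(-24) = -1/24)
1902 + Y(43, a(-6, -5)) = 1902 - 1/24 = 45647/24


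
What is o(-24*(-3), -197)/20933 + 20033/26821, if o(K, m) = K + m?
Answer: 415998164/561443993 ≈ 0.74094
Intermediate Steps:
o(-24*(-3), -197)/20933 + 20033/26821 = (-24*(-3) - 197)/20933 + 20033/26821 = (72 - 197)*(1/20933) + 20033*(1/26821) = -125*1/20933 + 20033/26821 = -125/20933 + 20033/26821 = 415998164/561443993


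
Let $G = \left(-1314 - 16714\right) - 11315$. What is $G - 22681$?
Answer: $-52024$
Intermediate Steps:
$G = -29343$ ($G = -18028 - 11315 = -29343$)
$G - 22681 = -29343 - 22681 = -52024$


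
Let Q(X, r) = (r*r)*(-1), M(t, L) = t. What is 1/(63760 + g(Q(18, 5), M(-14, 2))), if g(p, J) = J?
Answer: 1/63746 ≈ 1.5687e-5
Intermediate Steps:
Q(X, r) = -r² (Q(X, r) = r²*(-1) = -r²)
1/(63760 + g(Q(18, 5), M(-14, 2))) = 1/(63760 - 14) = 1/63746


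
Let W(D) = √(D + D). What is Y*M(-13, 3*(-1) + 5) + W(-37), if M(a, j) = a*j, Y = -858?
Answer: 22308 + I*√74 ≈ 22308.0 + 8.6023*I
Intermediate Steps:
W(D) = √2*√D (W(D) = √(2*D) = √2*√D)
Y*M(-13, 3*(-1) + 5) + W(-37) = -(-11154)*(3*(-1) + 5) + √2*√(-37) = -(-11154)*(-3 + 5) + √2*(I*√37) = -(-11154)*2 + I*√74 = -858*(-26) + I*√74 = 22308 + I*√74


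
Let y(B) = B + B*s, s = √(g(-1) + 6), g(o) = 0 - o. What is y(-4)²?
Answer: 128 + 32*√7 ≈ 212.66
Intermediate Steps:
g(o) = -o
s = √7 (s = √(-1*(-1) + 6) = √(1 + 6) = √7 ≈ 2.6458)
y(B) = B + B*√7
y(-4)² = (-4*(1 + √7))² = (-4 - 4*√7)²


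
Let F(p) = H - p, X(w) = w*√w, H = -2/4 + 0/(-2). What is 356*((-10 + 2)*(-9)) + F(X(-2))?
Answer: 51263/2 + 2*I*√2 ≈ 25632.0 + 2.8284*I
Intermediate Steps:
H = -½ (H = -2*¼ + 0*(-½) = -½ + 0 = -½ ≈ -0.50000)
X(w) = w^(3/2)
F(p) = -½ - p
356*((-10 + 2)*(-9)) + F(X(-2)) = 356*((-10 + 2)*(-9)) + (-½ - (-2)^(3/2)) = 356*(-8*(-9)) + (-½ - (-2)*I*√2) = 356*72 + (-½ + 2*I*√2) = 25632 + (-½ + 2*I*√2) = 51263/2 + 2*I*√2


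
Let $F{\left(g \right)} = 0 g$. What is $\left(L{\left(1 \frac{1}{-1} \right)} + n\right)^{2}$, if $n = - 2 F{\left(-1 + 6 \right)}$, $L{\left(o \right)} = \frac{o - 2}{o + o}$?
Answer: $\frac{9}{4} \approx 2.25$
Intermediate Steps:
$F{\left(g \right)} = 0$
$L{\left(o \right)} = \frac{-2 + o}{2 o}$
$n = 0$ ($n = \left(-2\right) 0 = 0$)
$\left(L{\left(1 \frac{1}{-1} \right)} + n\right)^{2} = \left(\frac{-2 + 1 \frac{1}{-1}}{2 \cdot 1 \frac{1}{-1}} + 0\right)^{2} = \left(\frac{-2 + 1 \left(-1\right)}{2 \cdot 1 \left(-1\right)} + 0\right)^{2} = \left(\frac{-2 - 1}{2 \left(-1\right)} + 0\right)^{2} = \left(\frac{1}{2} \left(-1\right) \left(-3\right) + 0\right)^{2} = \left(\frac{3}{2} + 0\right)^{2} = \left(\frac{3}{2}\right)^{2} = \frac{9}{4}$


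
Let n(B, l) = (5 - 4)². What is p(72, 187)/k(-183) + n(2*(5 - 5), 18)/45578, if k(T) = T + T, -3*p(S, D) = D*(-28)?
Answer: -119322655/25022322 ≈ -4.7686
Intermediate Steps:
p(S, D) = 28*D/3 (p(S, D) = -D*(-28)/3 = -(-28)*D/3 = 28*D/3)
n(B, l) = 1 (n(B, l) = 1² = 1)
k(T) = 2*T
p(72, 187)/k(-183) + n(2*(5 - 5), 18)/45578 = ((28/3)*187)/((2*(-183))) + 1/45578 = (5236/3)/(-366) + 1*(1/45578) = (5236/3)*(-1/366) + 1/45578 = -2618/549 + 1/45578 = -119322655/25022322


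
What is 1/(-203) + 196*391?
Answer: 15557107/203 ≈ 76636.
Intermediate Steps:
1/(-203) + 196*391 = -1/203 + 76636 = 15557107/203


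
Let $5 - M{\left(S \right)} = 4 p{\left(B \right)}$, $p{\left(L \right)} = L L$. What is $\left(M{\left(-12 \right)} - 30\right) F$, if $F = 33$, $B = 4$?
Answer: $-2937$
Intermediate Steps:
$p{\left(L \right)} = L^{2}$
$M{\left(S \right)} = -59$ ($M{\left(S \right)} = 5 - 4 \cdot 4^{2} = 5 - 4 \cdot 16 = 5 - 64 = -59$)
$\left(M{\left(-12 \right)} - 30\right) F = \left(-59 - 30\right) 33 = \left(-89\right) 33 = -2937$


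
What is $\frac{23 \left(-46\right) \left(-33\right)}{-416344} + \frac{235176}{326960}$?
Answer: $\frac{2703082347}{4253994820} \approx 0.63542$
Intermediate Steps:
$\frac{23 \left(-46\right) \left(-33\right)}{-416344} + \frac{235176}{326960} = \left(-1058\right) \left(-33\right) \left(- \frac{1}{416344}\right) + 235176 \cdot \frac{1}{326960} = 34914 \left(- \frac{1}{416344}\right) + \frac{29397}{40870} = - \frac{17457}{208172} + \frac{29397}{40870} = \frac{2703082347}{4253994820}$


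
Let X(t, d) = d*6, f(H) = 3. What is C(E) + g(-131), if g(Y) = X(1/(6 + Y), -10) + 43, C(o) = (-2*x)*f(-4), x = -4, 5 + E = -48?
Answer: 7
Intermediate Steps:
E = -53 (E = -5 - 48 = -53)
X(t, d) = 6*d
C(o) = 24 (C(o) = -2*(-4)*3 = 8*3 = 24)
g(Y) = -17 (g(Y) = 6*(-10) + 43 = -60 + 43 = -17)
C(E) + g(-131) = 24 - 17 = 7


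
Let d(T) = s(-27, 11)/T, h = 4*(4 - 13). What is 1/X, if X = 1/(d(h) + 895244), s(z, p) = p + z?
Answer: 8057200/9 ≈ 8.9524e+5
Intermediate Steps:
h = -36 (h = 4*(-9) = -36)
d(T) = -16/T (d(T) = (11 - 27)/T = -16/T)
X = 9/8057200 (X = 1/(-16/(-36) + 895244) = 1/(-16*(-1/36) + 895244) = 1/(4/9 + 895244) = 1/(8057200/9) = 9/8057200 ≈ 1.1170e-6)
1/X = 1/(9/8057200) = 8057200/9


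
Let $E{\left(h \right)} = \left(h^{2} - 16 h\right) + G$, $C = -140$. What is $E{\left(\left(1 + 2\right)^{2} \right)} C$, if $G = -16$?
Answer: $11060$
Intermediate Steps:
$E{\left(h \right)} = -16 + h^{2} - 16 h$ ($E{\left(h \right)} = \left(h^{2} - 16 h\right) - 16 = -16 + h^{2} - 16 h$)
$E{\left(\left(1 + 2\right)^{2} \right)} C = \left(-16 + \left(\left(1 + 2\right)^{2}\right)^{2} - 16 \left(1 + 2\right)^{2}\right) \left(-140\right) = \left(-16 + \left(3^{2}\right)^{2} - 16 \cdot 3^{2}\right) \left(-140\right) = \left(-16 + 9^{2} - 144\right) \left(-140\right) = \left(-16 + 81 - 144\right) \left(-140\right) = \left(-79\right) \left(-140\right) = 11060$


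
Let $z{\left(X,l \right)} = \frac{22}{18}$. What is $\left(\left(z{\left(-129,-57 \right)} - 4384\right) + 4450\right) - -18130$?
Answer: $\frac{163775}{9} \approx 18197.0$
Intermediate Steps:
$z{\left(X,l \right)} = \frac{11}{9}$ ($z{\left(X,l \right)} = 22 \cdot \frac{1}{18} = \frac{11}{9}$)
$\left(\left(z{\left(-129,-57 \right)} - 4384\right) + 4450\right) - -18130 = \left(\left(\frac{11}{9} - 4384\right) + 4450\right) - -18130 = \left(- \frac{39445}{9} + 4450\right) + 18130 = \frac{605}{9} + 18130 = \frac{163775}{9}$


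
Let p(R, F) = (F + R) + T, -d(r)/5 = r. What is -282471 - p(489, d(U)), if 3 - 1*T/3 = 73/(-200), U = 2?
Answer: -56592019/200 ≈ -2.8296e+5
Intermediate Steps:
T = 2019/200 (T = 9 - 219/(-200) = 9 - 219*(-1)/200 = 9 - 3*(-73/200) = 9 + 219/200 = 2019/200 ≈ 10.095)
d(r) = -5*r
p(R, F) = 2019/200 + F + R (p(R, F) = (F + R) + 2019/200 = 2019/200 + F + R)
-282471 - p(489, d(U)) = -282471 - (2019/200 - 5*2 + 489) = -282471 - (2019/200 - 10 + 489) = -282471 - 1*97819/200 = -282471 - 97819/200 = -56592019/200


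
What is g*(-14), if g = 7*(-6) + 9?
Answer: 462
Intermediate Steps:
g = -33 (g = -42 + 9 = -33)
g*(-14) = -33*(-14) = 462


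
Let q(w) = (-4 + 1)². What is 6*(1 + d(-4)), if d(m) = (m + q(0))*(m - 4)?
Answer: -234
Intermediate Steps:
q(w) = 9 (q(w) = (-3)² = 9)
d(m) = (-4 + m)*(9 + m) (d(m) = (m + 9)*(m - 4) = (9 + m)*(-4 + m) = (-4 + m)*(9 + m))
6*(1 + d(-4)) = 6*(1 + (-36 + (-4)² + 5*(-4))) = 6*(1 + (-36 + 16 - 20)) = 6*(1 - 40) = 6*(-39) = -234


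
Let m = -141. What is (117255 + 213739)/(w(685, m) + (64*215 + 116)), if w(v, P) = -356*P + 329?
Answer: 330994/64401 ≈ 5.1396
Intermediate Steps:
w(v, P) = 329 - 356*P
(117255 + 213739)/(w(685, m) + (64*215 + 116)) = (117255 + 213739)/((329 - 356*(-141)) + (64*215 + 116)) = 330994/((329 + 50196) + (13760 + 116)) = 330994/(50525 + 13876) = 330994/64401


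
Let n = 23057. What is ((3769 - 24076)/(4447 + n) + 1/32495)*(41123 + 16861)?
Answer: -265698980296/6206545 ≈ -42810.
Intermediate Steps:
((3769 - 24076)/(4447 + n) + 1/32495)*(41123 + 16861) = ((3769 - 24076)/(4447 + 23057) + 1/32495)*(41123 + 16861) = (-20307/27504 + 1/32495)*57984 = (-20307*1/27504 + 1/32495)*57984 = (-6769/9168 + 1/32495)*57984 = -219949487/297914160*57984 = -265698980296/6206545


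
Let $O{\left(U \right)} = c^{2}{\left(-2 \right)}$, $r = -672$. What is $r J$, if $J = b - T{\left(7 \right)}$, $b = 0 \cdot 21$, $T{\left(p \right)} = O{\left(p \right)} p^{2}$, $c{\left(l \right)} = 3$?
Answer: $296352$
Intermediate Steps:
$O{\left(U \right)} = 9$ ($O{\left(U \right)} = 3^{2} = 9$)
$T{\left(p \right)} = 9 p^{2}$
$b = 0$
$J = -441$ ($J = 0 - 9 \cdot 7^{2} = 0 - 9 \cdot 49 = 0 - 441 = -441$)
$r J = \left(-672\right) \left(-441\right) = 296352$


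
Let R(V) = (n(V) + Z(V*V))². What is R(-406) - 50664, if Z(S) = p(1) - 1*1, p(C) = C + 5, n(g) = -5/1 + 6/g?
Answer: -2087812767/41209 ≈ -50664.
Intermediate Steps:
n(g) = -5 + 6/g (n(g) = -5*1 + 6/g = -5 + 6/g)
p(C) = 5 + C
Z(S) = 5 (Z(S) = (5 + 1) - 1*1 = 6 - 1 = 5)
R(V) = 36/V² (R(V) = ((-5 + 6/V) + 5)² = (6/V)² = 36/V²)
R(-406) - 50664 = 36/(-406)² - 50664 = 36*(1/164836) - 50664 = 9/41209 - 50664 = -2087812767/41209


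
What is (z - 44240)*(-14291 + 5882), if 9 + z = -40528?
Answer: 712889793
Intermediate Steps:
z = -40537 (z = -9 - 40528 = -40537)
(z - 44240)*(-14291 + 5882) = (-40537 - 44240)*(-14291 + 5882) = -84777*(-8409) = 712889793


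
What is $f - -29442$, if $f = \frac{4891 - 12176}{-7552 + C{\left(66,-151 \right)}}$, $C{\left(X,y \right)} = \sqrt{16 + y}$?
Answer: $\frac{54168253618}{1839769} + \frac{705 i \sqrt{15}}{1839769} \approx 29443.0 + 0.0014841 i$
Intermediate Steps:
$f = - \frac{7285}{-7552 + 3 i \sqrt{15}}$ ($f = \frac{4891 - 12176}{-7552 + \sqrt{16 - 151}} = - \frac{7285}{-7552 + \sqrt{-135}} = - \frac{7285}{-7552 + 3 i \sqrt{15}} \approx 0.96464 + 0.0014841 i$)
$f - -29442 = \left(\frac{1774720}{1839769} + \frac{705 i \sqrt{15}}{1839769}\right) - -29442 = \left(\frac{1774720}{1839769} + \frac{705 i \sqrt{15}}{1839769}\right) + 29442 = \frac{54168253618}{1839769} + \frac{705 i \sqrt{15}}{1839769}$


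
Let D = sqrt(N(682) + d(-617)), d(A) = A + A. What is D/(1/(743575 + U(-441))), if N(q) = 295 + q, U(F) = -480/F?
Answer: 109305685*I*sqrt(257)/147 ≈ 1.192e+7*I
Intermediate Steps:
d(A) = 2*A
D = I*sqrt(257) (D = sqrt((295 + 682) + 2*(-617)) = sqrt(977 - 1234) = sqrt(-257) = I*sqrt(257) ≈ 16.031*I)
D/(1/(743575 + U(-441))) = (I*sqrt(257))/(1/(743575 - 480/(-441))) = (I*sqrt(257))/(1/(743575 - 480*(-1/441))) = (I*sqrt(257))/(1/(743575 + 160/147)) = (I*sqrt(257))/(1/(109305685/147)) = (I*sqrt(257))/(147/109305685) = (I*sqrt(257))*(109305685/147) = 109305685*I*sqrt(257)/147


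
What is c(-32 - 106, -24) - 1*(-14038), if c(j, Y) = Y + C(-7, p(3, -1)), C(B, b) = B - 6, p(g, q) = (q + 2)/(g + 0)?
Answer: 14001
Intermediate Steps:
p(g, q) = (2 + q)/g
C(B, b) = -6 + B
c(j, Y) = -13 + Y (c(j, Y) = Y + (-6 - 7) = Y - 13 = -13 + Y)
c(-32 - 106, -24) - 1*(-14038) = (-13 - 24) - 1*(-14038) = -37 + 14038 = 14001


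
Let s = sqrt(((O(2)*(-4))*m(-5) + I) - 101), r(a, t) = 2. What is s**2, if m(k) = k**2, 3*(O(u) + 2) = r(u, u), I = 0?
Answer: 97/3 ≈ 32.333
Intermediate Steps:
O(u) = -4/3 (O(u) = -2 + (1/3)*2 = -2 + 2/3 = -4/3)
s = sqrt(291)/3 (s = sqrt((-4/3*(-4)*(-5)**2 + 0) - 101) = sqrt(((16/3)*25 + 0) - 101) = sqrt((400/3 + 0) - 101) = sqrt(400/3 - 101) = sqrt(97/3) = sqrt(291)/3 ≈ 5.6862)
s**2 = (sqrt(291)/3)**2 = 97/3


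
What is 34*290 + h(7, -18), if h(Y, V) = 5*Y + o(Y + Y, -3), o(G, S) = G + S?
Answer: 9906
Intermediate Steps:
h(Y, V) = -3 + 7*Y (h(Y, V) = 5*Y + ((Y + Y) - 3) = 5*Y + (2*Y - 3) = 5*Y + (-3 + 2*Y) = -3 + 7*Y)
34*290 + h(7, -18) = 34*290 + (-3 + 7*7) = 9860 + (-3 + 49) = 9860 + 46 = 9906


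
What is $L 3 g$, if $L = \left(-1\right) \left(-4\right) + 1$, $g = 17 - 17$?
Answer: $0$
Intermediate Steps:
$g = 0$ ($g = 17 - 17 = 0$)
$L = 5$ ($L = 4 + 1 = 5$)
$L 3 g = 5 \cdot 3 \cdot 0 = 15 \cdot 0 = 0$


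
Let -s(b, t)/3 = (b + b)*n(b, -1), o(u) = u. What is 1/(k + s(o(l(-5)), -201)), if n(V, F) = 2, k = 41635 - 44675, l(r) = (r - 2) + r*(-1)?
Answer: -1/3016 ≈ -0.00033156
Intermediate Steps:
l(r) = -2 (l(r) = (-2 + r) - r = -2)
k = -3040
s(b, t) = -12*b (s(b, t) = -3*(b + b)*2 = -3*2*b*2 = -12*b)
1/(k + s(o(l(-5)), -201)) = 1/(-3040 - 12*(-2)) = 1/(-3040 + 24) = 1/(-3016) = -1/3016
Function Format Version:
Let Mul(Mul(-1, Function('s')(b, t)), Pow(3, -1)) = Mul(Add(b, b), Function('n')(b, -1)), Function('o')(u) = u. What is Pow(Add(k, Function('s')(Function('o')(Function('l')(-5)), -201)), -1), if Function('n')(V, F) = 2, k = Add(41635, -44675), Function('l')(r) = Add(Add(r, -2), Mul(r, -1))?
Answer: Rational(-1, 3016) ≈ -0.00033156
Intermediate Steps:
Function('l')(r) = -2 (Function('l')(r) = Add(Add(-2, r), Mul(-1, r)) = -2)
k = -3040
Function('s')(b, t) = Mul(-12, b) (Function('s')(b, t) = Mul(-3, Mul(Add(b, b), 2)) = Mul(-3, Mul(Mul(2, b), 2)) = Mul(-3, Mul(4, b)) = Mul(-12, b))
Pow(Add(k, Function('s')(Function('o')(Function('l')(-5)), -201)), -1) = Pow(Add(-3040, Mul(-12, -2)), -1) = Pow(Add(-3040, 24), -1) = Pow(-3016, -1) = Rational(-1, 3016)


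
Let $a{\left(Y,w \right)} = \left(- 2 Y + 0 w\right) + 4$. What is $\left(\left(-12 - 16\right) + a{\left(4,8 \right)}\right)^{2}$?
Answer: $1024$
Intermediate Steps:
$a{\left(Y,w \right)} = 4 - 2 Y$ ($a{\left(Y,w \right)} = \left(- 2 Y + 0\right) + 4 = - 2 Y + 4 = 4 - 2 Y$)
$\left(\left(-12 - 16\right) + a{\left(4,8 \right)}\right)^{2} = \left(\left(-12 - 16\right) + \left(4 - 8\right)\right)^{2} = \left(-28 + \left(4 - 8\right)\right)^{2} = \left(-28 - 4\right)^{2} = \left(-32\right)^{2} = 1024$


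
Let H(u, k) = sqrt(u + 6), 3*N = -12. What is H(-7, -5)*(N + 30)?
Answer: 26*I ≈ 26.0*I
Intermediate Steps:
N = -4 (N = (1/3)*(-12) = -4)
H(u, k) = sqrt(6 + u)
H(-7, -5)*(N + 30) = sqrt(6 - 7)*(-4 + 30) = sqrt(-1)*26 = I*26 = 26*I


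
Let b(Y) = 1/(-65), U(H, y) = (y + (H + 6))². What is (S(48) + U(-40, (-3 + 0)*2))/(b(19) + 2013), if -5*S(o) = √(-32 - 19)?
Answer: 26000/32711 - 13*I*√51/130844 ≈ 0.79484 - 0.00070954*I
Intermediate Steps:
U(H, y) = (6 + H + y)² (U(H, y) = (y + (6 + H))² = (6 + H + y)²)
S(o) = -I*√51/5 (S(o) = -√(-32 - 19)/5 = -I*√51/5)
b(Y) = -1/65
(S(48) + U(-40, (-3 + 0)*2))/(b(19) + 2013) = (-I*√51/5 + (6 - 40 + (-3 + 0)*2)²)/(-1/65 + 2013) = (-I*√51/5 + (6 - 40 - 3*2)²)/(130844/65) = (-I*√51/5 + (6 - 40 - 6)²)*(65/130844) = (-I*√51/5 + (-40)²)*(65/130844) = (-I*√51/5 + 1600)*(65/130844) = (1600 - I*√51/5)*(65/130844) = 26000/32711 - 13*I*√51/130844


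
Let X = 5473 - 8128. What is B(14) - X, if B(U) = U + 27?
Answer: 2696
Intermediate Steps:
B(U) = 27 + U
X = -2655
B(14) - X = (27 + 14) - 1*(-2655) = 41 + 2655 = 2696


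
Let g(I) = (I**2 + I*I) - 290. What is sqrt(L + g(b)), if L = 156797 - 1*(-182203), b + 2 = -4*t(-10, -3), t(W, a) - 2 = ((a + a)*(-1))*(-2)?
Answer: 17*sqrt(1182) ≈ 584.46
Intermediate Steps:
t(W, a) = 2 + 4*a (t(W, a) = 2 + ((a + a)*(-1))*(-2) = 2 + ((2*a)*(-1))*(-2) = 2 - 2*a*(-2) = 2 + 4*a)
b = 38 (b = -2 - 4*(2 + 4*(-3)) = -2 - 4*(2 - 12) = -2 - 4*(-10) = -2 + 40 = 38)
g(I) = -290 + 2*I**2 (g(I) = (I**2 + I**2) - 290 = 2*I**2 - 290 = -290 + 2*I**2)
L = 339000 (L = 156797 + 182203 = 339000)
sqrt(L + g(b)) = sqrt(339000 + (-290 + 2*38**2)) = sqrt(339000 + (-290 + 2*1444)) = sqrt(339000 + (-290 + 2888)) = sqrt(339000 + 2598) = sqrt(341598) = 17*sqrt(1182)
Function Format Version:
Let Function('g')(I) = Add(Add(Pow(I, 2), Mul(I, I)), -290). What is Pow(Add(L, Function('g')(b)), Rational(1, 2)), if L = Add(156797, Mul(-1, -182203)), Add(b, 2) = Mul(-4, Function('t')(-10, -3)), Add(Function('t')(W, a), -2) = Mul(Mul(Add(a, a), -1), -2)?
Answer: Mul(17, Pow(1182, Rational(1, 2))) ≈ 584.46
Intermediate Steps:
Function('t')(W, a) = Add(2, Mul(4, a)) (Function('t')(W, a) = Add(2, Mul(Mul(Add(a, a), -1), -2)) = Add(2, Mul(Mul(Mul(2, a), -1), -2)) = Add(2, Mul(Mul(-2, a), -2)) = Add(2, Mul(4, a)))
b = 38 (b = Add(-2, Mul(-4, Add(2, Mul(4, -3)))) = Add(-2, Mul(-4, Add(2, -12))) = Add(-2, Mul(-4, -10)) = Add(-2, 40) = 38)
Function('g')(I) = Add(-290, Mul(2, Pow(I, 2))) (Function('g')(I) = Add(Add(Pow(I, 2), Pow(I, 2)), -290) = Add(Mul(2, Pow(I, 2)), -290) = Add(-290, Mul(2, Pow(I, 2))))
L = 339000 (L = Add(156797, 182203) = 339000)
Pow(Add(L, Function('g')(b)), Rational(1, 2)) = Pow(Add(339000, Add(-290, Mul(2, Pow(38, 2)))), Rational(1, 2)) = Pow(Add(339000, Add(-290, Mul(2, 1444))), Rational(1, 2)) = Pow(Add(339000, Add(-290, 2888)), Rational(1, 2)) = Pow(Add(339000, 2598), Rational(1, 2)) = Pow(341598, Rational(1, 2)) = Mul(17, Pow(1182, Rational(1, 2)))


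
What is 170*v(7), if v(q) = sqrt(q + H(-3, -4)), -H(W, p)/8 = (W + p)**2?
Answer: 170*I*sqrt(385) ≈ 3335.6*I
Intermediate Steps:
H(W, p) = -8*(W + p)**2
v(q) = sqrt(-392 + q) (v(q) = sqrt(q - 8*(-3 - 4)**2) = sqrt(q - 8*(-7)**2) = sqrt(q - 8*49) = sqrt(q - 392) = sqrt(-392 + q))
170*v(7) = 170*sqrt(-392 + 7) = 170*sqrt(-385) = 170*(I*sqrt(385)) = 170*I*sqrt(385)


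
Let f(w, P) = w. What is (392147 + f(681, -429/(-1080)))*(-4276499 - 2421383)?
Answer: -2631115590296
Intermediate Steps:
(392147 + f(681, -429/(-1080)))*(-4276499 - 2421383) = (392147 + 681)*(-4276499 - 2421383) = 392828*(-6697882) = -2631115590296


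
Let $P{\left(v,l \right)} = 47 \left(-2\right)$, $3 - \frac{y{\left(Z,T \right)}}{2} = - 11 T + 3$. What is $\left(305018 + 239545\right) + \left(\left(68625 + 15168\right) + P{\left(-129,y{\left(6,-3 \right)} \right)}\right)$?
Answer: $628262$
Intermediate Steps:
$y{\left(Z,T \right)} = 22 T$ ($y{\left(Z,T \right)} = 6 - 2 \left(- 11 T + 3\right) = 6 - 2 \left(3 - 11 T\right) = 6 + \left(-6 + 22 T\right) = 22 T$)
$P{\left(v,l \right)} = -94$
$\left(305018 + 239545\right) + \left(\left(68625 + 15168\right) + P{\left(-129,y{\left(6,-3 \right)} \right)}\right) = \left(305018 + 239545\right) + \left(\left(68625 + 15168\right) - 94\right) = 544563 + \left(83793 - 94\right) = 544563 + 83699 = 628262$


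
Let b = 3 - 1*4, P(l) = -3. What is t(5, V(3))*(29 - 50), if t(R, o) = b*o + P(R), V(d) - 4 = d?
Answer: 210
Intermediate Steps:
b = -1 (b = 3 - 4 = -1)
V(d) = 4 + d
t(R, o) = -3 - o (t(R, o) = -o - 3 = -3 - o)
t(5, V(3))*(29 - 50) = (-3 - (4 + 3))*(29 - 50) = (-3 - 1*7)*(-21) = (-3 - 7)*(-21) = -10*(-21) = 210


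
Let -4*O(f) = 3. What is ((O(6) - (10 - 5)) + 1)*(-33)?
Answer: 627/4 ≈ 156.75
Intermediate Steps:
O(f) = -¾ (O(f) = -¼*3 = -¾)
((O(6) - (10 - 5)) + 1)*(-33) = ((-¾ - (10 - 5)) + 1)*(-33) = ((-¾ - 1*5) + 1)*(-33) = ((-¾ - 5) + 1)*(-33) = (-23/4 + 1)*(-33) = -19/4*(-33) = 627/4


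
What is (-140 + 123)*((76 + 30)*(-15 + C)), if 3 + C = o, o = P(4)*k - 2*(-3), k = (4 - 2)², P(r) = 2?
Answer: 7208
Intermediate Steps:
k = 4 (k = 2² = 4)
o = 14 (o = 2*4 - 2*(-3) = 8 + 6 = 14)
C = 11 (C = -3 + 14 = 11)
(-140 + 123)*((76 + 30)*(-15 + C)) = (-140 + 123)*((76 + 30)*(-15 + 11)) = -1802*(-4) = -17*(-424) = 7208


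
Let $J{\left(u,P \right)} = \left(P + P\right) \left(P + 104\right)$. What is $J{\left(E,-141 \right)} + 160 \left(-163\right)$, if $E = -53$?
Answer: $-15646$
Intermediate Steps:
$J{\left(u,P \right)} = 2 P \left(104 + P\right)$
$J{\left(E,-141 \right)} + 160 \left(-163\right) = 2 \left(-141\right) \left(104 - 141\right) + 160 \left(-163\right) = 2 \left(-141\right) \left(-37\right) - 26080 = 10434 - 26080 = -15646$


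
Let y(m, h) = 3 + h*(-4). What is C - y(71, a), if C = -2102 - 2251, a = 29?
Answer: -4240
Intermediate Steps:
y(m, h) = 3 - 4*h
C = -4353
C - y(71, a) = -4353 - (3 - 4*29) = -4353 - (3 - 116) = -4353 - 1*(-113) = -4353 + 113 = -4240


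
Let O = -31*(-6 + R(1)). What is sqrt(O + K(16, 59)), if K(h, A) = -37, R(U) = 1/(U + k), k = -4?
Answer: sqrt(1434)/3 ≈ 12.623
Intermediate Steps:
R(U) = 1/(-4 + U) (R(U) = 1/(U - 4) = 1/(-4 + U))
O = 589/3 (O = -31*(-6 + 1/(-4 + 1)) = -31*(-6 + 1/(-3)) = -31*(-6 - 1/3) = -31*(-19/3) = 589/3 ≈ 196.33)
sqrt(O + K(16, 59)) = sqrt(589/3 - 37) = sqrt(478/3) = sqrt(1434)/3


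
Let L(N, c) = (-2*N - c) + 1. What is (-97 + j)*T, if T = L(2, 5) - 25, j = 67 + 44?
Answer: -462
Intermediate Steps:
j = 111
L(N, c) = 1 - c - 2*N (L(N, c) = (-c - 2*N) + 1 = 1 - c - 2*N)
T = -33 (T = (1 - 1*5 - 2*2) - 25 = (1 - 5 - 4) - 25 = -8 - 25 = -33)
(-97 + j)*T = (-97 + 111)*(-33) = 14*(-33) = -462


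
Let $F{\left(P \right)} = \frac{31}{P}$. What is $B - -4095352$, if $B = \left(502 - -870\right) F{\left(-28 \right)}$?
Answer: $4093833$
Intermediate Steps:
$B = -1519$ ($B = \left(502 - -870\right) \frac{31}{-28} = \left(502 + 870\right) 31 \left(- \frac{1}{28}\right) = 1372 \left(- \frac{31}{28}\right) = -1519$)
$B - -4095352 = -1519 - -4095352 = -1519 + 4095352 = 4093833$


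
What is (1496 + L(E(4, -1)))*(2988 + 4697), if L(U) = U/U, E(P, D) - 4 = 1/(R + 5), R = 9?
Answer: 11504445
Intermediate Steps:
E(P, D) = 57/14 (E(P, D) = 4 + 1/(9 + 5) = 4 + 1/14 = 57/14)
L(U) = 1
(1496 + L(E(4, -1)))*(2988 + 4697) = (1496 + 1)*(2988 + 4697) = 1497*7685 = 11504445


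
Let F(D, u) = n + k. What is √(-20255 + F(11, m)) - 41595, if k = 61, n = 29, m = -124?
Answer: -41595 + I*√20165 ≈ -41595.0 + 142.0*I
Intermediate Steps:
F(D, u) = 90 (F(D, u) = 29 + 61 = 90)
√(-20255 + F(11, m)) - 41595 = √(-20255 + 90) - 41595 = √(-20165) - 41595 = I*√20165 - 41595 = -41595 + I*√20165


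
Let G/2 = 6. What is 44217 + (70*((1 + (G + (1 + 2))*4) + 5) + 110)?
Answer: 48947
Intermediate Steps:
G = 12 (G = 2*6 = 12)
44217 + (70*((1 + (G + (1 + 2))*4) + 5) + 110) = 44217 + (70*((1 + (12 + (1 + 2))*4) + 5) + 110) = 44217 + (70*((1 + (12 + 3)*4) + 5) + 110) = 44217 + (70*((1 + 15*4) + 5) + 110) = 44217 + (70*((1 + 60) + 5) + 110) = 44217 + (70*(61 + 5) + 110) = 44217 + (70*66 + 110) = 44217 + (4620 + 110) = 44217 + 4730 = 48947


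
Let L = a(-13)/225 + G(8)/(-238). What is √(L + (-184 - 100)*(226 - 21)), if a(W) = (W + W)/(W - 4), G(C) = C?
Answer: I*√185502104942/1785 ≈ 241.29*I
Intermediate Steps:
a(W) = 2*W/(-4 + W) (a(W) = (2*W)/(-4 + W) = 2*W/(-4 + W))
L = -718/26775 (L = (2*(-13)/(-4 - 13))/225 + 8/(-238) = (2*(-13)/(-17))*(1/225) + 8*(-1/238) = (2*(-13)*(-1/17))*(1/225) - 4/119 = (26/17)*(1/225) - 4/119 = 26/3825 - 4/119 = -718/26775 ≈ -0.026816)
√(L + (-184 - 100)*(226 - 21)) = √(-718/26775 + (-184 - 100)*(226 - 21)) = √(-718/26775 - 284*205) = √(-718/26775 - 58220) = √(-1558841218/26775) = I*√185502104942/1785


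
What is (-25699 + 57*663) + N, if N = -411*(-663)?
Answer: 284585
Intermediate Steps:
N = 272493
(-25699 + 57*663) + N = (-25699 + 57*663) + 272493 = (-25699 + 37791) + 272493 = 12092 + 272493 = 284585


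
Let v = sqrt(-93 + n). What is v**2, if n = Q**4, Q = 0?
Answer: -93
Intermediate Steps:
n = 0 (n = 0**4 = 0)
v = I*sqrt(93) (v = sqrt(-93 + 0) = sqrt(-93) = I*sqrt(93) ≈ 9.6436*I)
v**2 = (I*sqrt(93))**2 = -93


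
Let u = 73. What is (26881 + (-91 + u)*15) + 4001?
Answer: 30612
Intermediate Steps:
(26881 + (-91 + u)*15) + 4001 = (26881 + (-91 + 73)*15) + 4001 = (26881 - 18*15) + 4001 = (26881 - 270) + 4001 = 26611 + 4001 = 30612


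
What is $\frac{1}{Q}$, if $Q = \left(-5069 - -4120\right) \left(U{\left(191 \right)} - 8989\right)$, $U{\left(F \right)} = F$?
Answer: $\frac{1}{8349302} \approx 1.1977 \cdot 10^{-7}$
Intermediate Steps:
$Q = 8349302$ ($Q = \left(-5069 - -4120\right) \left(191 - 8989\right) = \left(-5069 + 4120\right) \left(-8798\right) = \left(-949\right) \left(-8798\right) = 8349302$)
$\frac{1}{Q} = \frac{1}{8349302}$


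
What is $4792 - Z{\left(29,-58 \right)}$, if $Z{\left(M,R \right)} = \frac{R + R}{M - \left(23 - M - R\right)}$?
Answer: $\frac{110100}{23} \approx 4787.0$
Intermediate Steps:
$Z{\left(M,R \right)} = \frac{2 R}{-23 + R + 2 M}$ ($Z{\left(M,R \right)} = \frac{2 R}{M + \left(-23 + M + R\right)} = \frac{2 R}{-23 + R + 2 M}$)
$4792 - Z{\left(29,-58 \right)} = 4792 - 2 \left(-58\right) \frac{1}{-23 - 58 + 2 \cdot 29} = 4792 - 2 \left(-58\right) \frac{1}{-23 - 58 + 58} = 4792 - 2 \left(-58\right) \frac{1}{-23} = 4792 - 2 \left(-58\right) \left(- \frac{1}{23}\right) = 4792 - \frac{116}{23} = \frac{110100}{23}$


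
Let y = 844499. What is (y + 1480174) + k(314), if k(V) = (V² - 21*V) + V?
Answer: 2416989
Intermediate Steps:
k(V) = V² - 20*V
(y + 1480174) + k(314) = (844499 + 1480174) + 314*(-20 + 314) = 2324673 + 314*294 = 2324673 + 92316 = 2416989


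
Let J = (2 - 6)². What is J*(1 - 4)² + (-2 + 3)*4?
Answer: 148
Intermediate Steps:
J = 16 (J = (-4)² = 16)
J*(1 - 4)² + (-2 + 3)*4 = 16*(1 - 4)² + (-2 + 3)*4 = 16*(-3)² + 1*4 = 16*9 + 4 = 144 + 4 = 148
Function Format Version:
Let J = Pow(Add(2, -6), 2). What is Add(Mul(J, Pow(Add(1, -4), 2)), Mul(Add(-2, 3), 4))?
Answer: 148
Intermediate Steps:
J = 16 (J = Pow(-4, 2) = 16)
Add(Mul(J, Pow(Add(1, -4), 2)), Mul(Add(-2, 3), 4)) = Add(Mul(16, Pow(Add(1, -4), 2)), Mul(Add(-2, 3), 4)) = Add(Mul(16, Pow(-3, 2)), Mul(1, 4)) = Add(Mul(16, 9), 4) = Add(144, 4) = 148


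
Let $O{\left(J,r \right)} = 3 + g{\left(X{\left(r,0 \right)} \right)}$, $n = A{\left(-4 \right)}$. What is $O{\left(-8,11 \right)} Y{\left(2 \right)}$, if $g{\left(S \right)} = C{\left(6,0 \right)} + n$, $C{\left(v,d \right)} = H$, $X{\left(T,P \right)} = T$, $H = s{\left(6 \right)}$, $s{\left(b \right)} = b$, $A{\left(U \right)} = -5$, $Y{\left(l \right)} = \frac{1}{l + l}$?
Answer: $1$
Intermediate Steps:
$Y{\left(l \right)} = \frac{1}{2 l}$
$n = -5$
$H = 6$
$C{\left(v,d \right)} = 6$
$g{\left(S \right)} = 1$ ($g{\left(S \right)} = 6 - 5 = 1$)
$O{\left(J,r \right)} = 4$ ($O{\left(J,r \right)} = 3 + 1 = 4$)
$O{\left(-8,11 \right)} Y{\left(2 \right)} = 4 \frac{1}{2 \cdot 2} = 4 \cdot \frac{1}{2} \cdot \frac{1}{2} = 4 \cdot \frac{1}{4} = 1$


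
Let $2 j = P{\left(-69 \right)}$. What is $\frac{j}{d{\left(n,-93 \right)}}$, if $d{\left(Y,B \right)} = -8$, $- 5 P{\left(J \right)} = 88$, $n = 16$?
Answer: $\frac{11}{10} \approx 1.1$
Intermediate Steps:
$P{\left(J \right)} = - \frac{88}{5}$ ($P{\left(J \right)} = \left(- \frac{1}{5}\right) 88 = - \frac{88}{5}$)
$j = - \frac{44}{5}$ ($j = \frac{1}{2} \left(- \frac{88}{5}\right) = - \frac{44}{5} \approx -8.8$)
$\frac{j}{d{\left(n,-93 \right)}} = - \frac{44}{5 \left(-8\right)} = \left(- \frac{44}{5}\right) \left(- \frac{1}{8}\right) = \frac{11}{10}$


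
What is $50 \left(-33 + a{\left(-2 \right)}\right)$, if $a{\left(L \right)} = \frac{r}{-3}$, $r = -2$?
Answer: $- \frac{4850}{3} \approx -1616.7$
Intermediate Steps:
$a{\left(L \right)} = \frac{2}{3}$ ($a{\left(L \right)} = - \frac{2}{-3} = \left(-2\right) \left(- \frac{1}{3}\right) = \frac{2}{3}$)
$50 \left(-33 + a{\left(-2 \right)}\right) = 50 \left(-33 + \frac{2}{3}\right) = 50 \left(- \frac{97}{3}\right) = - \frac{4850}{3}$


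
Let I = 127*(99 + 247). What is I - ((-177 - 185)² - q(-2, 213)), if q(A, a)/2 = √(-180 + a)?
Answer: -87102 + 2*√33 ≈ -87091.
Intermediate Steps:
q(A, a) = 2*√(-180 + a)
I = 43942 (I = 127*346 = 43942)
I - ((-177 - 185)² - q(-2, 213)) = 43942 - ((-177 - 185)² - 2*√(-180 + 213)) = 43942 - ((-362)² - 2*√33) = 43942 - (131044 - 2*√33) = 43942 + (-131044 + 2*√33) = -87102 + 2*√33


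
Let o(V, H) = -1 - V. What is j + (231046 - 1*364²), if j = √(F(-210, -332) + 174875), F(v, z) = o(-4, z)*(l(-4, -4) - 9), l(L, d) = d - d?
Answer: 98550 + 16*√683 ≈ 98968.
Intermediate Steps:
l(L, d) = 0
F(v, z) = -27 (F(v, z) = (-1 - 1*(-4))*(0 - 9) = (-1 + 4)*(-9) = 3*(-9) = -27)
j = 16*√683 (j = √(-27 + 174875) = √174848 = 16*√683 ≈ 418.15)
j + (231046 - 1*364²) = 16*√683 + (231046 - 1*364²) = 16*√683 + (231046 - 1*132496) = 16*√683 + (231046 - 132496) = 16*√683 + 98550 = 98550 + 16*√683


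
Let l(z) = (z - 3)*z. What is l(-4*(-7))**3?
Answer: 343000000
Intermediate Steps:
l(z) = z*(-3 + z) (l(z) = (-3 + z)*z = z*(-3 + z))
l(-4*(-7))**3 = ((-4*(-7))*(-3 - 4*(-7)))**3 = (28*(-3 + 28))**3 = (28*25)**3 = 700**3 = 343000000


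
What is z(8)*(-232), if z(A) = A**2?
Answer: -14848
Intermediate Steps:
z(8)*(-232) = 8**2*(-232) = 64*(-232) = -14848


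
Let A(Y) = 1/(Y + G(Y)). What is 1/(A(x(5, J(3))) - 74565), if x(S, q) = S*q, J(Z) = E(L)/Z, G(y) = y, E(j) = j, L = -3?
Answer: -10/745651 ≈ -1.3411e-5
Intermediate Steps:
J(Z) = -3/Z
A(Y) = 1/(2*Y) (A(Y) = 1/(Y + Y) = 1/(2*Y))
1/(A(x(5, J(3))) - 74565) = 1/(1/(2*((5*(-3/3)))) - 74565) = 1/(1/(2*((5*(-3*⅓)))) - 74565) = 1/(1/(2*((5*(-1)))) - 74565) = 1/((½)/(-5) - 74565) = 1/((½)*(-⅕) - 74565) = 1/(-⅒ - 74565) = 1/(-745651/10) = -10/745651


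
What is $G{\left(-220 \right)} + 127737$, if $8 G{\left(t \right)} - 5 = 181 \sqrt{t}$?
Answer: $\frac{1021901}{8} + \frac{181 i \sqrt{55}}{4} \approx 1.2774 \cdot 10^{5} + 335.58 i$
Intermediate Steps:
$G{\left(t \right)} = \frac{5}{8} + \frac{181 \sqrt{t}}{8}$
$G{\left(-220 \right)} + 127737 = \left(\frac{5}{8} + \frac{181 \sqrt{-220}}{8}\right) + 127737 = \left(\frac{5}{8} + \frac{181 \cdot 2 i \sqrt{55}}{8}\right) + 127737 = \left(\frac{5}{8} + \frac{181 i \sqrt{55}}{4}\right) + 127737 = \frac{1021901}{8} + \frac{181 i \sqrt{55}}{4}$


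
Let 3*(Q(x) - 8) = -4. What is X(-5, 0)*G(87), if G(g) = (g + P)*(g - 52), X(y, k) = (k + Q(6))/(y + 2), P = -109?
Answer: 15400/9 ≈ 1711.1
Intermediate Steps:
Q(x) = 20/3 (Q(x) = 8 + (1/3)*(-4) = 8 - 4/3 = 20/3)
X(y, k) = (20/3 + k)/(2 + y) (X(y, k) = (k + 20/3)/(y + 2) = (20/3 + k)/(2 + y))
G(g) = (-109 + g)*(-52 + g) (G(g) = (g - 109)*(g - 52) = (-109 + g)*(-52 + g))
X(-5, 0)*G(87) = ((20/3 + 0)/(2 - 5))*(5668 + 87**2 - 161*87) = ((20/3)/(-3))*(5668 + 7569 - 14007) = -1/3*20/3*(-770) = -20/9*(-770) = 15400/9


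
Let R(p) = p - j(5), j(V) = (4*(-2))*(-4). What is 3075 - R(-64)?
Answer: 3171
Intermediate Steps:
j(V) = 32 (j(V) = -8*(-4) = 32)
R(p) = -32 + p (R(p) = p - 1*32 = p - 32 = -32 + p)
3075 - R(-64) = 3075 - (-32 - 64) = 3075 - 1*(-96) = 3075 + 96 = 3171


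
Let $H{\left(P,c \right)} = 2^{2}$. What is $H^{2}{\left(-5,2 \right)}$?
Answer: $16$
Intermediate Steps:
$H{\left(P,c \right)} = 4$
$H^{2}{\left(-5,2 \right)} = 4^{2} = 16$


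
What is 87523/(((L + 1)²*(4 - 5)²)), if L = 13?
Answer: 87523/196 ≈ 446.55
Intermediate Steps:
87523/(((L + 1)²*(4 - 5)²)) = 87523/(((13 + 1)²*(4 - 5)²)) = 87523/((14²*(-1)²)) = 87523/((196*1)) = 87523/196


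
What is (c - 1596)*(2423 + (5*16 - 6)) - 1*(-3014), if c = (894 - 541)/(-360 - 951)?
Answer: -5221543019/1311 ≈ -3.9829e+6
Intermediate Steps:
c = -353/1311 (c = 353/(-1311) = 353*(-1/1311) = -353/1311 ≈ -0.26926)
(c - 1596)*(2423 + (5*16 - 6)) - 1*(-3014) = (-353/1311 - 1596)*(2423 + (5*16 - 6)) - 1*(-3014) = -2092709*(2423 + (80 - 6))/1311 + 3014 = -2092709*(2423 + 74)/1311 + 3014 = -2092709/1311*2497 + 3014 = -5225494373/1311 + 3014 = -5221543019/1311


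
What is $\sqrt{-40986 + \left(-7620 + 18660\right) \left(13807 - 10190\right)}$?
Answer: $\sqrt{39890694} \approx 6315.9$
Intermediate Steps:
$\sqrt{-40986 + \left(-7620 + 18660\right) \left(13807 - 10190\right)} = \sqrt{-40986 + 11040 \cdot 3617} = \sqrt{-40986 + 39931680} = \sqrt{39890694}$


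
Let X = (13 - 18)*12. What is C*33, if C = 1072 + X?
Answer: 33396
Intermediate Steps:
X = -60 (X = -5*12 = -60)
C = 1012 (C = 1072 - 60 = 1012)
C*33 = 1012*33 = 33396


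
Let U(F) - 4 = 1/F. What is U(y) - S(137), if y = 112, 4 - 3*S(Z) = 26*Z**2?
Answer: 54656227/336 ≈ 1.6267e+5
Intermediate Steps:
S(Z) = 4/3 - 26*Z**2/3
U(F) = 4 + 1/F
U(y) - S(137) = (4 + 1/112) - (4/3 - 26/3*137**2) = (4 + 1/112) - (4/3 - 26/3*18769) = 449/112 - (4/3 - 487994/3) = 449/112 - 1*(-487990/3) = 449/112 + 487990/3 = 54656227/336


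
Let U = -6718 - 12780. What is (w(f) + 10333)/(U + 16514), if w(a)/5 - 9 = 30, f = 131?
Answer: -1316/373 ≈ -3.5281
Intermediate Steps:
w(a) = 195 (w(a) = 45 + 5*30 = 45 + 150 = 195)
U = -19498
(w(f) + 10333)/(U + 16514) = (195 + 10333)/(-19498 + 16514) = 10528/(-2984) = 10528*(-1/2984) = -1316/373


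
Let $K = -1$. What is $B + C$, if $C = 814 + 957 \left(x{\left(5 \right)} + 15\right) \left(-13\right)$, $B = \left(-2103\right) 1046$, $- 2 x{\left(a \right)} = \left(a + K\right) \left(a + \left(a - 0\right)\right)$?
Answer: $-2136719$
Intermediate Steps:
$x{\left(a \right)} = - a \left(-1 + a\right)$ ($x{\left(a \right)} = - \frac{\left(a - 1\right) \left(a + \left(a - 0\right)\right)}{2} = - \frac{\left(-1 + a\right) \left(a + \left(a + 0\right)\right)}{2} = - \frac{\left(-1 + a\right) \left(a + a\right)}{2} = - \frac{\left(-1 + a\right) 2 a}{2} = - \frac{2 a \left(-1 + a\right)}{2} = - a \left(-1 + a\right)$)
$B = -2199738$
$C = 63019$ ($C = 814 + 957 \left(5 \left(1 - 5\right) + 15\right) \left(-13\right) = 814 + 957 \left(5 \left(-4\right) + 15\right) \left(-13\right) = 814 + 957 \left(-20 + 15\right) \left(-13\right) = 814 + 957 \left(\left(-5\right) \left(-13\right)\right) = 814 + 957 \cdot 65 = 814 + 62205 = 63019$)
$B + C = -2199738 + 63019 = -2136719$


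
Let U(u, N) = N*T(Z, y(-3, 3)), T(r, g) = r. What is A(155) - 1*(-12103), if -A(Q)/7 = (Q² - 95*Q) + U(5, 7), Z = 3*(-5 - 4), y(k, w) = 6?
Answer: -51674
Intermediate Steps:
Z = -27 (Z = 3*(-9) = -27)
U(u, N) = -27*N (U(u, N) = N*(-27) = -27*N)
A(Q) = 1323 - 7*Q² + 665*Q (A(Q) = -7*((Q² - 95*Q) - 27*7) = -7*((Q² - 95*Q) - 189) = -7*(-189 + Q² - 95*Q) = 1323 - 7*Q² + 665*Q)
A(155) - 1*(-12103) = (1323 - 7*155² + 665*155) - 1*(-12103) = (1323 - 7*24025 + 103075) + 12103 = (1323 - 168175 + 103075) + 12103 = -63777 + 12103 = -51674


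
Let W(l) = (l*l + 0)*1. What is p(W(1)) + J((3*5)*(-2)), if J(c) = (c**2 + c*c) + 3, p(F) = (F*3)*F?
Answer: 1806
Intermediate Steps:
W(l) = l**2 (W(l) = (l**2 + 0)*1 = l**2*1 = l**2)
p(F) = 3*F**2 (p(F) = (3*F)*F = 3*F**2)
J(c) = 3 + 2*c**2 (J(c) = (c**2 + c**2) + 3 = 2*c**2 + 3 = 3 + 2*c**2)
p(W(1)) + J((3*5)*(-2)) = 3*(1**2)**2 + (3 + 2*((3*5)*(-2))**2) = 3*1**2 + (3 + 2*(15*(-2))**2) = 3*1 + (3 + 2*(-30)**2) = 3 + (3 + 2*900) = 3 + (3 + 1800) = 3 + 1803 = 1806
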